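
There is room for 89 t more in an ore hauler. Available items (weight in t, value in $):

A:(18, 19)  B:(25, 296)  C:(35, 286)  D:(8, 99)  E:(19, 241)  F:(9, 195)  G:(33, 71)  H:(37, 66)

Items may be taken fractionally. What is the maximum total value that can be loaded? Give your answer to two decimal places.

Order: F (195/9=21.67) > E (241/19=12.68) > D (99/8=12.38) > B (296/25=11.84) > C (286/35=8.17) > G (71/33=2.15) > H (66/37=1.78) > A (19/18=1.06)
Fill: take F (9 @ 195) → take E (19 @ 241) → take D (8 @ 99) → take B (25 @ 296) → take 28/35 of C → 228.80; 89/89 used.
Total value = 1059.80

1059.80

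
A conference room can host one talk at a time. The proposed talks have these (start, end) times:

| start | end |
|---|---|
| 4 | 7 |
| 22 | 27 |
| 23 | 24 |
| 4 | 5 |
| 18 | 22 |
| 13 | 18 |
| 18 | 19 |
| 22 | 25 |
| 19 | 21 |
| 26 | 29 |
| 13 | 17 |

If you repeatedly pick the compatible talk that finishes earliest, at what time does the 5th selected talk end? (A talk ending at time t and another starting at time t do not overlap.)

Sort by end time and greedily take each interval whose start is ≥ the last chosen end.
Sorted by end: (4,5)  (4,7)  (13,17)  (13,18)  (18,19)  (19,21)  (18,22)  (23,24)  (22,25)  (22,27)  (26,29)
take (4,5); skip (4,7); take (13,17); take (18,19); take (19,21); skip (18,22); take (23,24); skip (22,25); take (26,29).
Selected: (4,5) (13,17) (18,19) (19,21) (23,24) (26,29)

24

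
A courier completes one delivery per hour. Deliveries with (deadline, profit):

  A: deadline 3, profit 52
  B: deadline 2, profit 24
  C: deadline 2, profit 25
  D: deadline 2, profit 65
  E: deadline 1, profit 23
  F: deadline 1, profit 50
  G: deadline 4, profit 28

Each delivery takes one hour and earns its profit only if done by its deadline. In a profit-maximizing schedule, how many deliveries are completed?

4

Sort by profit descending; place each in the latest free slot ≤ its deadline.
Profit order: D=65 A=52 F=50 G=28 C=25 B=24 E=23
Assign: D→slot 2, A→slot 3, F→slot 1, G→slot 4, C skipped, B skipped, E skipped.
Slots: [1:F] [2:D] [3:A] [4:G]
4 of 7 scheduled.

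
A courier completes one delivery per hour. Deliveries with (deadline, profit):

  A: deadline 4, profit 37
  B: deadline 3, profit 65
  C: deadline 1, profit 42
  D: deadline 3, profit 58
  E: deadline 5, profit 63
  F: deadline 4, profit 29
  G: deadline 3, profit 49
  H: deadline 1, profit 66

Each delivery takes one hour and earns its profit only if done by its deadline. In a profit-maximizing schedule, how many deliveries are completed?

5

Take jobs in profit order; each goes to the latest open slot no later than its deadline.
By profit: H(d1,66), B(d3,65), E(d5,63), D(d3,58), G(d3,49), C(d1,42), A(d4,37), F(d4,29)
H→slot 1; B→slot 3; E→slot 5; D→slot 2; G skipped; C skipped; A→slot 4; F skipped.
5 of 8 scheduled.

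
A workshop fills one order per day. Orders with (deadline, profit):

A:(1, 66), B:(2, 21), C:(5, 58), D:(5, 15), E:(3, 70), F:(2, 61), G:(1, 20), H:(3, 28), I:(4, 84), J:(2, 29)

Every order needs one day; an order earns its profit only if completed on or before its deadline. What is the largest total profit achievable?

339

Profit order: I=84 E=70 A=66 F=61 C=58 J=29 H=28 B=21 G=20 D=15
Assign: I→slot 4, E→slot 3, A→slot 1, F→slot 2, C→slot 5, J skipped, H skipped, B skipped, G skipped, D skipped.
Slots: [1:A] [2:F] [3:E] [4:I] [5:C]
Profit = 66 + 61 + 70 + 84 + 58 = 339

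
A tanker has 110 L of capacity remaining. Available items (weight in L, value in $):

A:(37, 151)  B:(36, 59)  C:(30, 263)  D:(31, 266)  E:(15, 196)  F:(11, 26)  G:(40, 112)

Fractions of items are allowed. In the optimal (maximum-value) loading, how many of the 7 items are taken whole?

Sort by value per unit weight and fill in that order.
Order: E (196/15=13.07) > C (263/30=8.77) > D (266/31=8.58) > A (151/37=4.08) > G (112/40=2.80) > F (26/11=2.36) > B (59/36=1.64)
Fill: take E (15 @ 196) → take C (30 @ 263) → take D (31 @ 266) → take 34/37 of A → 138.76; 110/110 used.
3 item(s) taken whole; one partial (take 34/37 of A).

3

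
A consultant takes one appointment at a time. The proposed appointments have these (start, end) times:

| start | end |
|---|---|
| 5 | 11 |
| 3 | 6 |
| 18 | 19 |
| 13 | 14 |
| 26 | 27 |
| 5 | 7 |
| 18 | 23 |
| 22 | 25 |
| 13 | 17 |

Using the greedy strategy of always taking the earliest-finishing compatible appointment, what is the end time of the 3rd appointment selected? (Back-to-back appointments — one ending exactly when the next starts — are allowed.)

19

Sort by end time and greedily take each interval whose start is ≥ the last chosen end.
Sorted by end: (3,6)  (5,7)  (5,11)  (13,14)  (13,17)  (18,19)  (18,23)  (22,25)  (26,27)
take (3,6); skip (5,11); take (13,14); take (18,19); skip (18,23); take (22,25); take (26,27).
Selected: (3,6) (13,14) (18,19) (22,25) (26,27)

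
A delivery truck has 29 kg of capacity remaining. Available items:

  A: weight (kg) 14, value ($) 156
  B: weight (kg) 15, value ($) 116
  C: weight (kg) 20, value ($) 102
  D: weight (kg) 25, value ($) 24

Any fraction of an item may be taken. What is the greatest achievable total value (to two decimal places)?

272.00

Sort by value per unit weight and fill in that order.
Order: A (156/14=11.14) > B (116/15=7.73) > C (102/20=5.10) > D (24/25=0.96)
Fill: take A (14 @ 156) → take B (15 @ 116); 29/29 used.
Total value = 272.00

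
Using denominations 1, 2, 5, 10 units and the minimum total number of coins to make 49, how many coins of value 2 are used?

2

Greedy: take as many of the largest coin as possible, then repeat with the remainder.
49 − 4×10→9 − 1×5→4 − 2×2→0
Count of 2: 2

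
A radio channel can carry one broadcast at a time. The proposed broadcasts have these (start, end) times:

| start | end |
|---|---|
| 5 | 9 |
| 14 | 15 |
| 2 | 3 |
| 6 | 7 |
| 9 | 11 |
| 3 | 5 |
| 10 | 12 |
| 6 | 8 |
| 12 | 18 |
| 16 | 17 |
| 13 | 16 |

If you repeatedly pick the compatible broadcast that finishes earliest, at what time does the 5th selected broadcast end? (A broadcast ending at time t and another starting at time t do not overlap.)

Sort by end time and greedily take each interval whose start is ≥ the last chosen end.
By end time: (2,3), (3,5), (6,7), (6,8), (5,9), (9,11), (10,12), (14,15), (13,16), (16,17), (12,18).
Pick (2,3); next start ≥ 3 → (3,5); next start ≥ 5 → (6,7); next start ≥ 7 → (9,11); next start ≥ 11 → (14,15); next start ≥ 15 → (16,17).
Selected: (2,3) (3,5) (6,7) (9,11) (14,15) (16,17)

15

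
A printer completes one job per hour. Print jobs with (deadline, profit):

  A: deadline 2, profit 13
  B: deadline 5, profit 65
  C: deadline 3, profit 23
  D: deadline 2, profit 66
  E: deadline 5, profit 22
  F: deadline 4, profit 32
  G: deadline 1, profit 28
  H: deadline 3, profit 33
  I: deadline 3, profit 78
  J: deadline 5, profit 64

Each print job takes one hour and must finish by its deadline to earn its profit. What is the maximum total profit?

306

Sort by profit descending; place each in the latest free slot ≤ its deadline.
Profit order: I=78 D=66 B=65 J=64 H=33 F=32 G=28 C=23 E=22 A=13
Assign: I→slot 3, D→slot 2, B→slot 5, J→slot 4, H→slot 1, F skipped, G skipped, C skipped, E skipped, A skipped.
Slots: [1:H] [2:D] [3:I] [4:J] [5:B]
Profit = 33 + 66 + 78 + 64 + 65 = 306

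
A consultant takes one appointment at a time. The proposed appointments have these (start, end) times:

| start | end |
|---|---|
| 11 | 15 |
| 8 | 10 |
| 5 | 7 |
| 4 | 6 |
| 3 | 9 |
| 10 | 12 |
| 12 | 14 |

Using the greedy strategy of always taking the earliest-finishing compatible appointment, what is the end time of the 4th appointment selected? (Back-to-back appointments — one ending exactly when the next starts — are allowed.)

Order by finish time; keep every interval that doesn't clash with the previous kept one.
Sorted by end: (4,6)  (5,7)  (3,9)  (8,10)  (10,12)  (12,14)  (11,15)
take (4,6); take (8,10); take (10,12); take (12,14).
Selected: (4,6) (8,10) (10,12) (12,14)

14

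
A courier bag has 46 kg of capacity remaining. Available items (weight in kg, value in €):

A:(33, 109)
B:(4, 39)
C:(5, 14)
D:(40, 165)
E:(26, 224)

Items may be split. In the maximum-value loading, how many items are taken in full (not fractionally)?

2

Sort by value per unit weight and fill in that order.
Order: B (39/4=9.75) > E (224/26=8.62) > D (165/40=4.12) > A (109/33=3.30) > C (14/5=2.80)
Fill: take B (4 @ 39) → take E (26 @ 224) → take 16/40 of D → 66.00; 46/46 used.
2 item(s) taken whole; one partial (take 16/40 of D).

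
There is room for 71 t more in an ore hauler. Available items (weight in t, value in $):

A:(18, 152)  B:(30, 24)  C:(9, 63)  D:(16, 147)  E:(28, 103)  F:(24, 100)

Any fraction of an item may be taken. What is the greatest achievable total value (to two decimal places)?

476.71

Greedy by value/weight ratio, highest first.
Ratios (sorted): D 9.19, A 8.44, C 7.00, F 4.17, E 3.68, B 0.80
take D (16 @ 147); take A (18 @ 152); take C (9 @ 63); take F (24 @ 100); take 4/28 of E → 14.71. Capacity used 71/71.
Total value = 476.71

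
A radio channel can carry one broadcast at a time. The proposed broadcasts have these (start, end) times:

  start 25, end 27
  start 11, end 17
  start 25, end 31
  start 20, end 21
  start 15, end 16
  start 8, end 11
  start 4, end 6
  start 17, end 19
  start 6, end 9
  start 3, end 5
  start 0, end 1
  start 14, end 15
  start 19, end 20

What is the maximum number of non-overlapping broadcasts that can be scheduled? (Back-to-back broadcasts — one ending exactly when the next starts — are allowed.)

9

By end time: (0,1), (3,5), (4,6), (6,9), (8,11), (14,15), (15,16), (11,17), (17,19), (19,20), (20,21), (25,27), (25,31).
Pick (0,1); next start ≥ 1 → (3,5); next start ≥ 5 → (6,9); next start ≥ 9 → (14,15); next start ≥ 15 → (15,16); next start ≥ 16 → (17,19); next start ≥ 19 → (19,20); next start ≥ 20 → (20,21); next start ≥ 21 → (25,27).
Selected 9 broadcasts.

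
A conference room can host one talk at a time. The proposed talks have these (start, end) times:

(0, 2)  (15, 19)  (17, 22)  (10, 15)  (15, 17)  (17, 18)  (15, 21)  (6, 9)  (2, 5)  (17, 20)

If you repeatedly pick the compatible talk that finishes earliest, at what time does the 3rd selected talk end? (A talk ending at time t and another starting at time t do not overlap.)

By end time: (0,2), (2,5), (6,9), (10,15), (15,17), (17,18), (15,19), (17,20), (15,21), (17,22).
Pick (0,2); next start ≥ 2 → (2,5); next start ≥ 5 → (6,9); next start ≥ 9 → (10,15); next start ≥ 15 → (15,17); next start ≥ 17 → (17,18).
Selected: (0,2) (2,5) (6,9) (10,15) (15,17) (17,18)

9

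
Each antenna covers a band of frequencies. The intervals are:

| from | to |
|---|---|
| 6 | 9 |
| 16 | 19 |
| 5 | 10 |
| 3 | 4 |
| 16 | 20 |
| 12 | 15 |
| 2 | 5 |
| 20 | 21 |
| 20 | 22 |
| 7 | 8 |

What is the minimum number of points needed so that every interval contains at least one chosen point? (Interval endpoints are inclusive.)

5

Sort by right endpoint; whenever an interval is uncovered, place a point at its right end.
Sorted: [3,4] [2,5] [7,8] [6,9] [5,10] [12,15] [16,19] [16,20] [20,21] [20,22]
{[3,4],[2,5]} hit by 4; {[7,8],[6,9],[5,10]} hit by 8; {[12,15]} hit by 15; {[16,19],[16,20]} hit by 19; {[20,21],[20,22]} hit by 21.
Points: 4, 8, 15, 19, 21 (5 total).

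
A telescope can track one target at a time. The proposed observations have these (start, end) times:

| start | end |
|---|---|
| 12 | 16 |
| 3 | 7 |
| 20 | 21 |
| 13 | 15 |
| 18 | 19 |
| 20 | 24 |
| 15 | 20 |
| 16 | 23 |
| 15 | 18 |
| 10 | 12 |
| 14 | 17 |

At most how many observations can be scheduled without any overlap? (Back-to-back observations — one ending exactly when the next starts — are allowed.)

Greedy by earliest finish: after sorting by end time, pick each interval compatible with the last pick.
By end time: (3,7), (10,12), (13,15), (12,16), (14,17), (15,18), (18,19), (15,20), (20,21), (16,23), (20,24).
Pick (3,7); next start ≥ 7 → (10,12); next start ≥ 12 → (13,15); next start ≥ 15 → (15,18); next start ≥ 18 → (18,19); next start ≥ 19 → (20,21).
Selected 6 observations.

6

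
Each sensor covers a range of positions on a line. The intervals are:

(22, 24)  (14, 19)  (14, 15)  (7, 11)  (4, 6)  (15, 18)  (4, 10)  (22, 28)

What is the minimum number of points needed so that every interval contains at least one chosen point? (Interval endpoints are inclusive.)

Process intervals by earliest right end; each time one isn't hit yet, stab at its right endpoint.
By right end: [4,6]  [4,10]  [7,11]  [14,15]  [15,18]  [14,19]  [22,24]  [22,28]
[4,6] uncovered → point at 6; [7,11] uncovered → point at 11; [14,15] uncovered → point at 15; [22,24] uncovered → point at 24.
Points: 6, 11, 15, 24 (4 total).

4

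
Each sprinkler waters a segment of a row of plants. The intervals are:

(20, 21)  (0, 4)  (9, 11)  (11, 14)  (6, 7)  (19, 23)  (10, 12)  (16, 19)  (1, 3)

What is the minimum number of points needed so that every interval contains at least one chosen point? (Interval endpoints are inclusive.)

5

Process intervals by earliest right end; each time one isn't hit yet, stab at its right endpoint.
By right end: [1,3]  [0,4]  [6,7]  [9,11]  [10,12]  [11,14]  [16,19]  [20,21]  [19,23]
[1,3] uncovered → point at 3; [6,7] uncovered → point at 7; [9,11] uncovered → point at 11; [16,19] uncovered → point at 19; [20,21] uncovered → point at 21.
Points: 3, 7, 11, 19, 21 (5 total).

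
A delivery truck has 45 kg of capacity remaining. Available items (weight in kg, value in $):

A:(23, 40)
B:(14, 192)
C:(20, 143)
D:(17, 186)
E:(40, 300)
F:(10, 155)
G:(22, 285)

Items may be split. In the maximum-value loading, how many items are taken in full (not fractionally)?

Order: F (155/10=15.50) > B (192/14=13.71) > G (285/22=12.95) > D (186/17=10.94) > E (300/40=7.50) > C (143/20=7.15) > A (40/23=1.74)
Fill: take F (10 @ 155) → take B (14 @ 192) → take 21/22 of G → 272.05; 45/45 used.
2 item(s) taken whole; one partial (take 21/22 of G).

2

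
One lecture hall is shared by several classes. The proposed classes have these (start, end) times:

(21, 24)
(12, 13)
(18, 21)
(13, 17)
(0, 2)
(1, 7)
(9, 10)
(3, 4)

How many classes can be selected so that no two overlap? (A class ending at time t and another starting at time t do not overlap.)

By end time: (0,2), (3,4), (1,7), (9,10), (12,13), (13,17), (18,21), (21,24).
Pick (0,2); next start ≥ 2 → (3,4); next start ≥ 4 → (9,10); next start ≥ 10 → (12,13); next start ≥ 13 → (13,17); next start ≥ 17 → (18,21); next start ≥ 21 → (21,24).
Selected 7 classes.

7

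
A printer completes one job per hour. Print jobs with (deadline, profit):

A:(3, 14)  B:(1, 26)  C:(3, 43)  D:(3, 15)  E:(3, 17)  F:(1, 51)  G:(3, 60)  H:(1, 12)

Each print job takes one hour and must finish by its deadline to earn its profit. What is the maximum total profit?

By profit: G(d3,60), F(d1,51), C(d3,43), B(d1,26), E(d3,17), D(d3,15), A(d3,14), H(d1,12)
G→slot 3; F→slot 1; C→slot 2; B skipped; E skipped; D skipped; A skipped; H skipped.
Profit = 51 + 43 + 60 = 154

154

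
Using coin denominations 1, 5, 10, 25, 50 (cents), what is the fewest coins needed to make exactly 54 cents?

5

Use the largest denomination that fits, subtract, and repeat.
54 − 1×50→4 − 4×1→0
Total coins = 1 + 4 = 5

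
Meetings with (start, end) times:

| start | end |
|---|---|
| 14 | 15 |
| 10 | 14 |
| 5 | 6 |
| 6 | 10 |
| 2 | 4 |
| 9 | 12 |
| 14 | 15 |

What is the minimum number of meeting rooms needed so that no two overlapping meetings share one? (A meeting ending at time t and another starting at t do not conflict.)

The answer is the maximum number of intervals overlapping at any instant.
starts: [2, 5, 6, 9, 10, 14, 14]
ends:   [4, 6, 10, 12, 14, 15, 15]
s2→1 e4→0 s5→1 e6→0 s6→1 s9→2  — peak 2.

2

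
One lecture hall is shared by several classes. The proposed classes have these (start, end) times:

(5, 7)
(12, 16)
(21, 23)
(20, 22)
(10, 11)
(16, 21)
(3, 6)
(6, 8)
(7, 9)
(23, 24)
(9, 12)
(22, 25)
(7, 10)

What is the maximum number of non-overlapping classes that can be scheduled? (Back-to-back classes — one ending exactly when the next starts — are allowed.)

Sorted by end: (3,6)  (5,7)  (6,8)  (7,9)  (7,10)  (10,11)  (9,12)  (12,16)  (16,21)  (20,22)  (21,23)  (23,24)  (22,25)
take (3,6); skip (5,7); take (6,8); take (10,11); take (12,16); take (16,21); take (21,23); take (23,24).
Selected 7 classes.

7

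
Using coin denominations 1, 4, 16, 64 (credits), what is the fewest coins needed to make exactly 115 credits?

115 = 1×64 + 3×16 + 3×1
Total coins = 1 + 3 + 3 = 7

7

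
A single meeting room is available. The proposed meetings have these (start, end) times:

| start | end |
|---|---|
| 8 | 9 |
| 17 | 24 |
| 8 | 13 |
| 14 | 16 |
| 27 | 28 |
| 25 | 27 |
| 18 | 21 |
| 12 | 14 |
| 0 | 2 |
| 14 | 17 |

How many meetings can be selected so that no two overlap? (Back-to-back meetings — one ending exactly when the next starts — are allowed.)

7

Sorted by end: (0,2)  (8,9)  (8,13)  (12,14)  (14,16)  (14,17)  (18,21)  (17,24)  (25,27)  (27,28)
take (0,2); take (8,9); skip (8,13); take (12,14); take (14,16); take (18,21); skip (17,24); take (25,27); take (27,28).
Selected 7 meetings.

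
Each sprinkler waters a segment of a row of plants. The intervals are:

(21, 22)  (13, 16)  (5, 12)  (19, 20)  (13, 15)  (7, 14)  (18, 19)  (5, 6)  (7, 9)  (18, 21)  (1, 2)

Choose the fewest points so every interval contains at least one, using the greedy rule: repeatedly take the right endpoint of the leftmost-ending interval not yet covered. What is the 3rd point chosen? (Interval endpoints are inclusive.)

Process intervals by earliest right end; each time one isn't hit yet, stab at its right endpoint.
By right end: [1,2]  [5,6]  [7,9]  [5,12]  [7,14]  [13,15]  [13,16]  [18,19]  [19,20]  [18,21]  [21,22]
[1,2] uncovered → point at 2; [5,6] uncovered → point at 6; [7,9] uncovered → point at 9; [13,15] uncovered → point at 15; [18,19] uncovered → point at 19; [21,22] uncovered → point at 22.
Points: 2, 6, 9, 15, 19, 22 (6 total).

9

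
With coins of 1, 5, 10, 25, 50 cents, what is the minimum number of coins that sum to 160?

Greedy: take as many of the largest coin as possible, then repeat with the remainder.
160 = 3×50 + 1×10
Total coins = 3 + 1 = 4

4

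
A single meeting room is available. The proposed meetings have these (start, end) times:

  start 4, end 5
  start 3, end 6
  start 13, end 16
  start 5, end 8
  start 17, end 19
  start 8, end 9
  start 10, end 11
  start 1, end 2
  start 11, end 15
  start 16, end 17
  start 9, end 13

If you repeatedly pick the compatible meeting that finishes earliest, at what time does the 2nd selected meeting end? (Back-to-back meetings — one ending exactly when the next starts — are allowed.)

By end time: (1,2), (4,5), (3,6), (5,8), (8,9), (10,11), (9,13), (11,15), (13,16), (16,17), (17,19).
Pick (1,2); next start ≥ 2 → (4,5); next start ≥ 5 → (5,8); next start ≥ 8 → (8,9); next start ≥ 9 → (10,11); next start ≥ 11 → (11,15); next start ≥ 15 → (16,17); next start ≥ 17 → (17,19).
Selected: (1,2) (4,5) (5,8) (8,9) (10,11) (11,15) (16,17) (17,19)

5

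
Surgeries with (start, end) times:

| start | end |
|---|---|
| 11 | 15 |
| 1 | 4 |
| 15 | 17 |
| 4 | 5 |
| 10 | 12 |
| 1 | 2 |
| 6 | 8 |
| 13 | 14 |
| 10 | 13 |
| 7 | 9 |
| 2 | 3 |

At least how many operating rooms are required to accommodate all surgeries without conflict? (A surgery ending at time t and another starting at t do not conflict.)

Count concurrent intervals with a sweep; the peak is the room count.
starts: [1, 1, 2, 4, 6, 7, 10, 10, 11, 13, 15]
ends:   [2, 3, 4, 5, 8, 9, 12, 13, 14, 15, 17]
s1→1 s1→2 e2→1 s2→2 e3→1 e4→0 s4→1 e5→0 s6→1 s7→2 e8→1 e9→0 s10→1 s10→2 s11→3  — peak 3.

3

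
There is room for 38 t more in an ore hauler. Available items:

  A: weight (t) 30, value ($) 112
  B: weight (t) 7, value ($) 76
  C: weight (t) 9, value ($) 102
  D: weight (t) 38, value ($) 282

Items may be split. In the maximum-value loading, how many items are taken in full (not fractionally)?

Order: C (102/9=11.33) > B (76/7=10.86) > D (282/38=7.42) > A (112/30=3.73)
Fill: take C (9 @ 102) → take B (7 @ 76) → take 22/38 of D → 163.26; 38/38 used.
2 item(s) taken whole; one partial (take 22/38 of D).

2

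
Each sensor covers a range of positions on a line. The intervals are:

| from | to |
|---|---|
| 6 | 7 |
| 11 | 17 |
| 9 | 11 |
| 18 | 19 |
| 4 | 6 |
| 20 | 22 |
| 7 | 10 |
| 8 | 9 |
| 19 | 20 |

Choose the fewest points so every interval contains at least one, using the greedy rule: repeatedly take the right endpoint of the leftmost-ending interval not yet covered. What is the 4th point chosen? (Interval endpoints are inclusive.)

19

Process intervals by earliest right end; each time one isn't hit yet, stab at its right endpoint.
By right end: [4,6]  [6,7]  [8,9]  [7,10]  [9,11]  [11,17]  [18,19]  [19,20]  [20,22]
[4,6] uncovered → point at 6; [8,9] uncovered → point at 9; [11,17] uncovered → point at 17; [18,19] uncovered → point at 19; [20,22] uncovered → point at 22.
Points: 6, 9, 17, 19, 22 (5 total).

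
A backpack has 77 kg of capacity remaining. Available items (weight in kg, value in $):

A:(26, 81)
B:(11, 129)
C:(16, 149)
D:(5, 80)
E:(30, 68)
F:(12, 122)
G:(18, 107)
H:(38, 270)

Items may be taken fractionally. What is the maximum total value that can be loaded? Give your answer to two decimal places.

714.47

Order: D (80/5=16.00) > B (129/11=11.73) > F (122/12=10.17) > C (149/16=9.31) > H (270/38=7.11) > G (107/18=5.94) > A (81/26=3.12) > E (68/30=2.27)
Fill: take D (5 @ 80) → take B (11 @ 129) → take F (12 @ 122) → take C (16 @ 149) → take 33/38 of H → 234.47; 77/77 used.
Total value = 714.47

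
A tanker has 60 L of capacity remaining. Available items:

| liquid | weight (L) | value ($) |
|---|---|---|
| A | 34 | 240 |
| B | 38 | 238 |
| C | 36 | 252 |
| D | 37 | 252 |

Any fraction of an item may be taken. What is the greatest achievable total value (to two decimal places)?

422.00

Order: A (240/34=7.06) > C (252/36=7.00) > D (252/37=6.81) > B (238/38=6.26)
Fill: take A (34 @ 240) → take 26/36 of C → 182.00; 60/60 used.
Total value = 422.00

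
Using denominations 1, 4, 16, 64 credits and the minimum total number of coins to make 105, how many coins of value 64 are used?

1

105 − 1×64→41 − 2×16→9 − 2×4→1 − 1×1→0
Count of 64: 1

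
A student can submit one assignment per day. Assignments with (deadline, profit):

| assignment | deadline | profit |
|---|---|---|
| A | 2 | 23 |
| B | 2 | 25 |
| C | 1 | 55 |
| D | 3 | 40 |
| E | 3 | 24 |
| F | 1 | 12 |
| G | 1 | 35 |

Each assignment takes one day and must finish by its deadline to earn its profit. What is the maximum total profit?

120

Take jobs in profit order; each goes to the latest open slot no later than its deadline.
Profit order: C=55 D=40 G=35 B=25 E=24 A=23 F=12
Assign: C→slot 1, D→slot 3, G skipped, B→slot 2, E skipped, A skipped, F skipped.
Slots: [1:C] [2:B] [3:D]
Profit = 55 + 25 + 40 = 120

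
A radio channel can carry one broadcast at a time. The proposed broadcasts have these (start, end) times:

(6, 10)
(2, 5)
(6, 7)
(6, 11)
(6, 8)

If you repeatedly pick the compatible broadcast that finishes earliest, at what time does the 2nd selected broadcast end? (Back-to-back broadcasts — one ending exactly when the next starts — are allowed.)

Order by finish time; keep every interval that doesn't clash with the previous kept one.
By end time: (2,5), (6,7), (6,8), (6,10), (6,11).
Pick (2,5); next start ≥ 5 → (6,7).
Selected: (2,5) (6,7)

7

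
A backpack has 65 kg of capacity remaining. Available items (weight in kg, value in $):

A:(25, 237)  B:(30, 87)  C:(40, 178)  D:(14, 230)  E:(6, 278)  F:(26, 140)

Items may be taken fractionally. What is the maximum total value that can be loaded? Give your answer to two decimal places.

Sort by value per unit weight and fill in that order.
Order: E (278/6=46.33) > D (230/14=16.43) > A (237/25=9.48) > F (140/26=5.38) > C (178/40=4.45) > B (87/30=2.90)
Fill: take E (6 @ 278) → take D (14 @ 230) → take A (25 @ 237) → take 20/26 of F → 107.69; 65/65 used.
Total value = 852.69

852.69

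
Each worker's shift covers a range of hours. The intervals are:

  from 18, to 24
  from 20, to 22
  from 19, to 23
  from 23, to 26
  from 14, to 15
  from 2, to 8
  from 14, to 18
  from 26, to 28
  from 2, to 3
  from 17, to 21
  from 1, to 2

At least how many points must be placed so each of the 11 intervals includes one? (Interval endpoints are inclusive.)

4

Sort by right endpoint; whenever an interval is uncovered, place a point at its right end.
Sorted: [1,2] [2,3] [2,8] [14,15] [14,18] [17,21] [20,22] [19,23] [18,24] [23,26] [26,28]
{[1,2],[2,3],[2,8]} hit by 2; {[14,15],[14,18]} hit by 15; {[17,21],[20,22],[19,23],[18,24]} hit by 21; {[23,26],[26,28]} hit by 26.
Points: 2, 15, 21, 26 (4 total).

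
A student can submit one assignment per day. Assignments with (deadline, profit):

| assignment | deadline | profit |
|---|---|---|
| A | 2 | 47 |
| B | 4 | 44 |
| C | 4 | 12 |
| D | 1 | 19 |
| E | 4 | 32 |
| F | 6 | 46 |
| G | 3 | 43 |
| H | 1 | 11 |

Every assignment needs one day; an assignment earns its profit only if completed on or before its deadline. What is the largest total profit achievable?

212

Sort by profit descending; place each in the latest free slot ≤ its deadline.
Profit order: A=47 F=46 B=44 G=43 E=32 D=19 C=12 H=11
Assign: A→slot 2, F→slot 6, B→slot 4, G→slot 3, E→slot 1, D skipped, C skipped, H skipped.
Slots: [1:E] [2:A] [3:G] [4:B] [6:F]
Profit = 32 + 47 + 43 + 44 + 46 = 212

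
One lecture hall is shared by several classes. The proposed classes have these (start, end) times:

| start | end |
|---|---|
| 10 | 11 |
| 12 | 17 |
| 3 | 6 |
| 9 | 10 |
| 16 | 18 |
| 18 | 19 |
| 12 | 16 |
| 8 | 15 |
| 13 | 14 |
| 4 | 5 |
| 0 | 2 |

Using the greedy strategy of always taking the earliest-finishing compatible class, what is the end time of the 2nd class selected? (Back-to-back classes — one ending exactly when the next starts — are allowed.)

Order by finish time; keep every interval that doesn't clash with the previous kept one.
Sorted by end: (0,2)  (4,5)  (3,6)  (9,10)  (10,11)  (13,14)  (8,15)  (12,16)  (12,17)  (16,18)  (18,19)
take (0,2); take (4,5); take (9,10); take (10,11); take (13,14); skip (12,16); take (16,18); take (18,19).
Selected: (0,2) (4,5) (9,10) (10,11) (13,14) (16,18) (18,19)

5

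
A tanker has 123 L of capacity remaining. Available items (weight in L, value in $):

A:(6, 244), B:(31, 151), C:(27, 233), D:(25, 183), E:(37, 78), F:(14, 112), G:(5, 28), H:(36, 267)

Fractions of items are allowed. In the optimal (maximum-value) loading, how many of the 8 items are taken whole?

Greedy by value/weight ratio, highest first.
Order: A (244/6=40.67) > C (233/27=8.63) > F (112/14=8.00) > H (267/36=7.42) > D (183/25=7.32) > G (28/5=5.60) > B (151/31=4.87) > E (78/37=2.11)
Fill: take A (6 @ 244) → take C (27 @ 233) → take F (14 @ 112) → take H (36 @ 267) → take D (25 @ 183) → take G (5 @ 28) → take 10/31 of B → 48.71; 123/123 used.
6 item(s) taken whole; one partial (take 10/31 of B).

6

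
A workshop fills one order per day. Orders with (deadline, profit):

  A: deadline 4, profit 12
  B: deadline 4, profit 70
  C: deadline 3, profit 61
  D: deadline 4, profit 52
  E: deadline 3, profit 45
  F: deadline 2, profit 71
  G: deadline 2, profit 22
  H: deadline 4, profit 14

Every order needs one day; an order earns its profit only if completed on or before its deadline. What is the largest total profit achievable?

254

Profit order: F=71 B=70 C=61 D=52 E=45 G=22 H=14 A=12
Assign: F→slot 2, B→slot 4, C→slot 3, D→slot 1, E skipped, G skipped, H skipped, A skipped.
Slots: [1:D] [2:F] [3:C] [4:B]
Profit = 52 + 71 + 61 + 70 = 254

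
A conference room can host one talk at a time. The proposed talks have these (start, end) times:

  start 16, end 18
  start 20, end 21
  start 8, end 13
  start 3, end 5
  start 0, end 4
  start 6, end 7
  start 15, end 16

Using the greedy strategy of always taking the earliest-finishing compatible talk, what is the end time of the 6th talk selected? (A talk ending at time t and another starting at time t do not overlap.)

Greedy by earliest finish: after sorting by end time, pick each interval compatible with the last pick.
By end time: (0,4), (3,5), (6,7), (8,13), (15,16), (16,18), (20,21).
Pick (0,4); next start ≥ 4 → (6,7); next start ≥ 7 → (8,13); next start ≥ 13 → (15,16); next start ≥ 16 → (16,18); next start ≥ 18 → (20,21).
Selected: (0,4) (6,7) (8,13) (15,16) (16,18) (20,21)

21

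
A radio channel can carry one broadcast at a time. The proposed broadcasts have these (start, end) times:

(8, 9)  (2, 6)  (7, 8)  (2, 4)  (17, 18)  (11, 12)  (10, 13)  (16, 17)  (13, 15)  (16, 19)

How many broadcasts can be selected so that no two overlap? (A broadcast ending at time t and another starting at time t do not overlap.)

7

Order by finish time; keep every interval that doesn't clash with the previous kept one.
By end time: (2,4), (2,6), (7,8), (8,9), (11,12), (10,13), (13,15), (16,17), (17,18), (16,19).
Pick (2,4); next start ≥ 4 → (7,8); next start ≥ 8 → (8,9); next start ≥ 9 → (11,12); next start ≥ 12 → (13,15); next start ≥ 15 → (16,17); next start ≥ 17 → (17,18).
Selected 7 broadcasts.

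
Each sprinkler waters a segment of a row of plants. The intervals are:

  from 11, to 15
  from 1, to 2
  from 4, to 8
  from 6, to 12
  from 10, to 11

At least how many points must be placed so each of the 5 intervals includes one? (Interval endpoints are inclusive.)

Sorted: [1,2] [4,8] [10,11] [6,12] [11,15]
{[1,2]} hit by 2; {[4,8]} hit by 8; {[10,11],[6,12],[11,15]} hit by 11.
Points: 2, 8, 11 (3 total).

3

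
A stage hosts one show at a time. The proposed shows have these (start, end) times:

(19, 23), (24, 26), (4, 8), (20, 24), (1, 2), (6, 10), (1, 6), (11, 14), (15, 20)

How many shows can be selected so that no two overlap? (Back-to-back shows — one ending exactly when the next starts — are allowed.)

Order by finish time; keep every interval that doesn't clash with the previous kept one.
By end time: (1,2), (1,6), (4,8), (6,10), (11,14), (15,20), (19,23), (20,24), (24,26).
Pick (1,2); next start ≥ 2 → (4,8); next start ≥ 8 → (11,14); next start ≥ 14 → (15,20); next start ≥ 20 → (20,24); next start ≥ 24 → (24,26).
Selected 6 shows.

6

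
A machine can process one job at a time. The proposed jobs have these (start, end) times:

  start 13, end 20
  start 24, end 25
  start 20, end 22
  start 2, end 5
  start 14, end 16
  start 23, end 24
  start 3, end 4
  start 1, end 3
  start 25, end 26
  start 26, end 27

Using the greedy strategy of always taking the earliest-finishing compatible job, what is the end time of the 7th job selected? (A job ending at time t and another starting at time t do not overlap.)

26

Order by finish time; keep every interval that doesn't clash with the previous kept one.
By end time: (1,3), (3,4), (2,5), (14,16), (13,20), (20,22), (23,24), (24,25), (25,26), (26,27).
Pick (1,3); next start ≥ 3 → (3,4); next start ≥ 4 → (14,16); next start ≥ 16 → (20,22); next start ≥ 22 → (23,24); next start ≥ 24 → (24,25); next start ≥ 25 → (25,26); next start ≥ 26 → (26,27).
Selected: (1,3) (3,4) (14,16) (20,22) (23,24) (24,25) (25,26) (26,27)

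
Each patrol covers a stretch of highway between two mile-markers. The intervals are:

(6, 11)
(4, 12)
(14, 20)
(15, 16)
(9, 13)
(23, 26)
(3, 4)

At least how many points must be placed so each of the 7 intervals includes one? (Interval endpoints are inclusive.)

4

Sorted: [3,4] [6,11] [4,12] [9,13] [15,16] [14,20] [23,26]
{[3,4]} hit by 4; {[6,11],[4,12],[9,13]} hit by 11; {[15,16],[14,20]} hit by 16; {[23,26]} hit by 26.
Points: 4, 11, 16, 26 (4 total).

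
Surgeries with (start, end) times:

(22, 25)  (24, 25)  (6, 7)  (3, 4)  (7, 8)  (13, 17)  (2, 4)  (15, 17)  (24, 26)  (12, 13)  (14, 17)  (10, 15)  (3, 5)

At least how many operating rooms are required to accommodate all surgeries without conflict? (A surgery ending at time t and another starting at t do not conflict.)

Count concurrent intervals with a sweep; the peak is the room count.
Events (time:±→running): 2:+→1 3:+→2 3:+→3 … peak 3.

3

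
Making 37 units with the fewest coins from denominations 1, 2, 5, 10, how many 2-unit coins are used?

37 − 3×10→7 − 1×5→2 − 1×2→0
Count of 2: 1

1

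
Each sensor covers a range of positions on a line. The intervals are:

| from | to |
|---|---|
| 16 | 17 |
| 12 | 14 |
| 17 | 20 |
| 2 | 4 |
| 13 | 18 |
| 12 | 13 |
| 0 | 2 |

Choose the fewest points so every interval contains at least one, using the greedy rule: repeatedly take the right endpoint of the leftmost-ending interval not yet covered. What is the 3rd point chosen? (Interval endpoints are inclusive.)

Sort by right endpoint; whenever an interval is uncovered, place a point at its right end.
Sorted: [0,2] [2,4] [12,13] [12,14] [16,17] [13,18] [17,20]
{[0,2],[2,4]} hit by 2; {[12,13],[12,14]} hit by 13; {[16,17],[13,18],[17,20]} hit by 17.
Points: 2, 13, 17 (3 total).

17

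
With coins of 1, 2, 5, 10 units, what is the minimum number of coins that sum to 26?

26 = 2×10 + 1×5 + 1×1
Total coins = 2 + 1 + 1 = 4

4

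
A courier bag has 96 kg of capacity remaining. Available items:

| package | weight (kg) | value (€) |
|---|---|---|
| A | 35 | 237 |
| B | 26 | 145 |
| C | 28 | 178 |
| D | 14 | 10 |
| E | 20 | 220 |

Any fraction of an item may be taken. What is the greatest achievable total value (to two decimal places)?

707.50

Sort by value per unit weight and fill in that order.
Order: E (220/20=11.00) > A (237/35=6.77) > C (178/28=6.36) > B (145/26=5.58) > D (10/14=0.71)
Fill: take E (20 @ 220) → take A (35 @ 237) → take C (28 @ 178) → take 13/26 of B → 72.50; 96/96 used.
Total value = 707.50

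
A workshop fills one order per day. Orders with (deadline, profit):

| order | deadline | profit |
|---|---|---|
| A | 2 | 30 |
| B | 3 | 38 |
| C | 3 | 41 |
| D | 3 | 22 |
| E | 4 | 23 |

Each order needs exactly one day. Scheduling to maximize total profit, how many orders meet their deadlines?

Sort by profit descending; place each in the latest free slot ≤ its deadline.
Profit order: C=41 B=38 A=30 E=23 D=22
Assign: C→slot 3, B→slot 2, A→slot 1, E→slot 4, D skipped.
Slots: [1:A] [2:B] [3:C] [4:E]
4 of 5 scheduled.

4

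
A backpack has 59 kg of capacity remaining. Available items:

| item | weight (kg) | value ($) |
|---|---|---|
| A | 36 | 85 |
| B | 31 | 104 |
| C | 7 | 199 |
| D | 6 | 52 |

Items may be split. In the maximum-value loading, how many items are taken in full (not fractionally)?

3

Greedy by value/weight ratio, highest first.
Ratios (sorted): C 28.43, D 8.67, B 3.35, A 2.36
take C (7 @ 199); take D (6 @ 52); take B (31 @ 104); take 15/36 of A → 35.42. Capacity used 59/59.
3 item(s) taken whole; one partial (take 15/36 of A).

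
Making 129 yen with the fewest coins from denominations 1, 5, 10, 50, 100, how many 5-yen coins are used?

Use the largest denomination that fits, subtract, and repeat.
129 − 1×100→29 − 2×10→9 − 1×5→4 − 4×1→0
Count of 5: 1

1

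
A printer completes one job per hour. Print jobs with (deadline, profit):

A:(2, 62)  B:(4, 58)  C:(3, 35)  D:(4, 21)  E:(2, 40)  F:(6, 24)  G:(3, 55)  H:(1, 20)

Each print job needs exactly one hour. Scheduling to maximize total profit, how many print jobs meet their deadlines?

Take jobs in profit order; each goes to the latest open slot no later than its deadline.
Profit order: A=62 B=58 G=55 E=40 C=35 F=24 D=21 H=20
Assign: A→slot 2, B→slot 4, G→slot 3, E→slot 1, C skipped, F→slot 6, D skipped, H skipped.
Slots: [1:E] [2:A] [3:G] [4:B] [6:F]
5 of 8 scheduled.

5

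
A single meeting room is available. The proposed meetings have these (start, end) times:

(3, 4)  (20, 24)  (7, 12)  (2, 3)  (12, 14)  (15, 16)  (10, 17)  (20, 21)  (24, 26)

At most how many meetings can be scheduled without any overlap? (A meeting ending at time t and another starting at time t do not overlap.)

7

Order by finish time; keep every interval that doesn't clash with the previous kept one.
By end time: (2,3), (3,4), (7,12), (12,14), (15,16), (10,17), (20,21), (20,24), (24,26).
Pick (2,3); next start ≥ 3 → (3,4); next start ≥ 4 → (7,12); next start ≥ 12 → (12,14); next start ≥ 14 → (15,16); next start ≥ 16 → (20,21); next start ≥ 21 → (24,26).
Selected 7 meetings.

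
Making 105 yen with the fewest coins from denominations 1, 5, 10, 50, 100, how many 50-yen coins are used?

0

Use the largest denomination that fits, subtract, and repeat.
105 = 1×100 + 1×5
Count of 50: 0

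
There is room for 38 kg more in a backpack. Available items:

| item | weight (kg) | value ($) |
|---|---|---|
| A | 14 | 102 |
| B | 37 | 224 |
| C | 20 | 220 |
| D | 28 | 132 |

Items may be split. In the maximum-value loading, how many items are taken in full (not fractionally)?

2

Sort by value per unit weight and fill in that order.
Ratios (sorted): C 11.00, A 7.29, B 6.05, D 4.71
take C (20 @ 220); take A (14 @ 102); take 4/37 of B → 24.22. Capacity used 38/38.
2 item(s) taken whole; one partial (take 4/37 of B).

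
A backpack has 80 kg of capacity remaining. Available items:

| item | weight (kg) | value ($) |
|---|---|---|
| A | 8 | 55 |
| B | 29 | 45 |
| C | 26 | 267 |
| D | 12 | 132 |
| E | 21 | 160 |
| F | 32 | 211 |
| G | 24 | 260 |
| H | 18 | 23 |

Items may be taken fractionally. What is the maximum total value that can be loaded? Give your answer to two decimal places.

796.14

Sort by value per unit weight and fill in that order.
Order: D (132/12=11.00) > G (260/24=10.83) > C (267/26=10.27) > E (160/21=7.62) > A (55/8=6.88) > F (211/32=6.59) > B (45/29=1.55) > H (23/18=1.28)
Fill: take D (12 @ 132) → take G (24 @ 260) → take C (26 @ 267) → take 18/21 of E → 137.14; 80/80 used.
Total value = 796.14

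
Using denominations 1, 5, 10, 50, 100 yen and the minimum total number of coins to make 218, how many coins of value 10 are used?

Greedy: take as many of the largest coin as possible, then repeat with the remainder.
218 − 2×100→18 − 1×10→8 − 1×5→3 − 3×1→0
Count of 10: 1

1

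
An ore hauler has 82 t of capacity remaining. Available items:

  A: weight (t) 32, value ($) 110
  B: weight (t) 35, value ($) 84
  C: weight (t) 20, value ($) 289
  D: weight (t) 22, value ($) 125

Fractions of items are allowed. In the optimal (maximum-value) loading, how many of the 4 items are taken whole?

3

Sort by value per unit weight and fill in that order.
Order: C (289/20=14.45) > D (125/22=5.68) > A (110/32=3.44) > B (84/35=2.40)
Fill: take C (20 @ 289) → take D (22 @ 125) → take A (32 @ 110) → take 8/35 of B → 19.20; 82/82 used.
3 item(s) taken whole; one partial (take 8/35 of B).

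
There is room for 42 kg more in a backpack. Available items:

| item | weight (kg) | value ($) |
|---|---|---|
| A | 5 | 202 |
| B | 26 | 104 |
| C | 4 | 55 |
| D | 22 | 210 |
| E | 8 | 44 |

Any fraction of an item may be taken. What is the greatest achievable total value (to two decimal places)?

523.00

Sort by value per unit weight and fill in that order.
Ratios (sorted): A 40.40, C 13.75, D 9.55, E 5.50, B 4.00
take A (5 @ 202); take C (4 @ 55); take D (22 @ 210); take E (8 @ 44); take 3/26 of B → 12.00. Capacity used 42/42.
Total value = 523.00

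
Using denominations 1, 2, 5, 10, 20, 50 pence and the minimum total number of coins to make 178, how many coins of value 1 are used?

1

178 = 3×50 + 1×20 + 1×5 + 1×2 + 1×1
Count of 1: 1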